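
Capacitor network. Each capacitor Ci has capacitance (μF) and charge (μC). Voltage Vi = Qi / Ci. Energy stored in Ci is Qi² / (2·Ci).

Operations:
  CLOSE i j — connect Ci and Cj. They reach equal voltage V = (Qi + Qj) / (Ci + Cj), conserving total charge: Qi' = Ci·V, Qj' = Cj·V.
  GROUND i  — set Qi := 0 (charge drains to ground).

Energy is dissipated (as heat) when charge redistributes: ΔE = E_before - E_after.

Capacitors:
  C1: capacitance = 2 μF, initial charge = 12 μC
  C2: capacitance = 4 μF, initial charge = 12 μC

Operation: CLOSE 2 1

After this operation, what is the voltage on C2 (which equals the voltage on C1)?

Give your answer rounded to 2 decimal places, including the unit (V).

Answer: 4.00 V

Derivation:
Initial: C1(2μF, Q=12μC, V=6.00V), C2(4μF, Q=12μC, V=3.00V)
Op 1: CLOSE 2-1: Q_total=24.00, C_total=6.00, V=4.00; Q2=16.00, Q1=8.00; dissipated=6.000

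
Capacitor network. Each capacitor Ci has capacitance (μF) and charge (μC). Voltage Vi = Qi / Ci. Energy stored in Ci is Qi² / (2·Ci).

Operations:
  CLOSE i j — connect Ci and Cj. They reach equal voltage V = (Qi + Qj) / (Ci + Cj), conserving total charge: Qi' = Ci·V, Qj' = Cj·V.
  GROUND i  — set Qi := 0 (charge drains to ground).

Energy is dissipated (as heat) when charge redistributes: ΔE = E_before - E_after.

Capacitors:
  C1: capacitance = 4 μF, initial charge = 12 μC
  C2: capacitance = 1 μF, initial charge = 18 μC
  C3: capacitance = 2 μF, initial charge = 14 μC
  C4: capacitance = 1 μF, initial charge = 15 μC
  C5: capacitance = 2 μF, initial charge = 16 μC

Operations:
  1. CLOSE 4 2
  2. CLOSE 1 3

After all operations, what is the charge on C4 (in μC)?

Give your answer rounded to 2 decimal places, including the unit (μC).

Initial: C1(4μF, Q=12μC, V=3.00V), C2(1μF, Q=18μC, V=18.00V), C3(2μF, Q=14μC, V=7.00V), C4(1μF, Q=15μC, V=15.00V), C5(2μF, Q=16μC, V=8.00V)
Op 1: CLOSE 4-2: Q_total=33.00, C_total=2.00, V=16.50; Q4=16.50, Q2=16.50; dissipated=2.250
Op 2: CLOSE 1-3: Q_total=26.00, C_total=6.00, V=4.33; Q1=17.33, Q3=8.67; dissipated=10.667
Final charges: Q1=17.33, Q2=16.50, Q3=8.67, Q4=16.50, Q5=16.00

Answer: 16.50 μC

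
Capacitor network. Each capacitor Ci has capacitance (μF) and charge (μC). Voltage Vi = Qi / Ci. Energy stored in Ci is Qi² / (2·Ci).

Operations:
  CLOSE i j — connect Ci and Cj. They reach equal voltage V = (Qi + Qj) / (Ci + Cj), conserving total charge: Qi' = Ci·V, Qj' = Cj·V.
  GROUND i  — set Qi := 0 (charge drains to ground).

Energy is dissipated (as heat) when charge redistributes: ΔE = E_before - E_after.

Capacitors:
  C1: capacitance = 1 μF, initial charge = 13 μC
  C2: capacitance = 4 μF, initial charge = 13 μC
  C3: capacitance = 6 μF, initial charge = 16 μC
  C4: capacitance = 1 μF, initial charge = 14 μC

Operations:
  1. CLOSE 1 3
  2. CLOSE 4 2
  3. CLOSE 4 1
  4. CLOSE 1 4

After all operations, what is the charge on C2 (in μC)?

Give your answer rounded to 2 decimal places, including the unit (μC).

Answer: 21.60 μC

Derivation:
Initial: C1(1μF, Q=13μC, V=13.00V), C2(4μF, Q=13μC, V=3.25V), C3(6μF, Q=16μC, V=2.67V), C4(1μF, Q=14μC, V=14.00V)
Op 1: CLOSE 1-3: Q_total=29.00, C_total=7.00, V=4.14; Q1=4.14, Q3=24.86; dissipated=45.762
Op 2: CLOSE 4-2: Q_total=27.00, C_total=5.00, V=5.40; Q4=5.40, Q2=21.60; dissipated=46.225
Op 3: CLOSE 4-1: Q_total=9.54, C_total=2.00, V=4.77; Q4=4.77, Q1=4.77; dissipated=0.395
Op 4: CLOSE 1-4: Q_total=9.54, C_total=2.00, V=4.77; Q1=4.77, Q4=4.77; dissipated=0.000
Final charges: Q1=4.77, Q2=21.60, Q3=24.86, Q4=4.77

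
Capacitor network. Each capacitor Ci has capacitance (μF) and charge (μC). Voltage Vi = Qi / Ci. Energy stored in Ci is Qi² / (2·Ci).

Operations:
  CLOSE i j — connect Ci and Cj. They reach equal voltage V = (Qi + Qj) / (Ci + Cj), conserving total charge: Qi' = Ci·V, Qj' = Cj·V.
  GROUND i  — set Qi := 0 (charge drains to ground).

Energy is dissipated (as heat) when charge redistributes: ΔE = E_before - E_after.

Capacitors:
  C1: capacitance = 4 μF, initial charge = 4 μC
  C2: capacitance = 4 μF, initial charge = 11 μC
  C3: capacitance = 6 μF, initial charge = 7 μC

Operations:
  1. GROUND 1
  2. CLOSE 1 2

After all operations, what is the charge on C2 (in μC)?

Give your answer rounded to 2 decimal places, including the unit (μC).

Initial: C1(4μF, Q=4μC, V=1.00V), C2(4μF, Q=11μC, V=2.75V), C3(6μF, Q=7μC, V=1.17V)
Op 1: GROUND 1: Q1=0; energy lost=2.000
Op 2: CLOSE 1-2: Q_total=11.00, C_total=8.00, V=1.38; Q1=5.50, Q2=5.50; dissipated=7.562
Final charges: Q1=5.50, Q2=5.50, Q3=7.00

Answer: 5.50 μC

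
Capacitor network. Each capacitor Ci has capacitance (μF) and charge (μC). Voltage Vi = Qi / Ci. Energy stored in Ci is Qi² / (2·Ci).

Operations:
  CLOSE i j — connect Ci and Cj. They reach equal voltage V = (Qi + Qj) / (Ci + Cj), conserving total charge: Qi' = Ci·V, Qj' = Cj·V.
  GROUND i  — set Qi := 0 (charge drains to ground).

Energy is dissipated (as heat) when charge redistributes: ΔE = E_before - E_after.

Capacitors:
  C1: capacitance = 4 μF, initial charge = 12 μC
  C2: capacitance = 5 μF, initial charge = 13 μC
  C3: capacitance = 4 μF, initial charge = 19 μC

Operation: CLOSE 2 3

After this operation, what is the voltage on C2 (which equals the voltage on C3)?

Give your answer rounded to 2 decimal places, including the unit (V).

Answer: 3.56 V

Derivation:
Initial: C1(4μF, Q=12μC, V=3.00V), C2(5μF, Q=13μC, V=2.60V), C3(4μF, Q=19μC, V=4.75V)
Op 1: CLOSE 2-3: Q_total=32.00, C_total=9.00, V=3.56; Q2=17.78, Q3=14.22; dissipated=5.136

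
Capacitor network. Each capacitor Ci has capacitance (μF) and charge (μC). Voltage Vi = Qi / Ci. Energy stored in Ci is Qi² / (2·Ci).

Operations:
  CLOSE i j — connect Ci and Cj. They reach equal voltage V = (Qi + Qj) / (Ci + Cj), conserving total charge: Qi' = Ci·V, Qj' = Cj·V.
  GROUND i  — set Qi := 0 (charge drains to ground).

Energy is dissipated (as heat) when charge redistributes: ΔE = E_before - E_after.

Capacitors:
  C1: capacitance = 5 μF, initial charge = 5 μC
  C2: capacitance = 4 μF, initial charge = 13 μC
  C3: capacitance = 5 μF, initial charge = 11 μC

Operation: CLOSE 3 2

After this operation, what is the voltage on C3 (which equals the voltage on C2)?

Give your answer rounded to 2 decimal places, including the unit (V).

Initial: C1(5μF, Q=5μC, V=1.00V), C2(4μF, Q=13μC, V=3.25V), C3(5μF, Q=11μC, V=2.20V)
Op 1: CLOSE 3-2: Q_total=24.00, C_total=9.00, V=2.67; Q3=13.33, Q2=10.67; dissipated=1.225

Answer: 2.67 V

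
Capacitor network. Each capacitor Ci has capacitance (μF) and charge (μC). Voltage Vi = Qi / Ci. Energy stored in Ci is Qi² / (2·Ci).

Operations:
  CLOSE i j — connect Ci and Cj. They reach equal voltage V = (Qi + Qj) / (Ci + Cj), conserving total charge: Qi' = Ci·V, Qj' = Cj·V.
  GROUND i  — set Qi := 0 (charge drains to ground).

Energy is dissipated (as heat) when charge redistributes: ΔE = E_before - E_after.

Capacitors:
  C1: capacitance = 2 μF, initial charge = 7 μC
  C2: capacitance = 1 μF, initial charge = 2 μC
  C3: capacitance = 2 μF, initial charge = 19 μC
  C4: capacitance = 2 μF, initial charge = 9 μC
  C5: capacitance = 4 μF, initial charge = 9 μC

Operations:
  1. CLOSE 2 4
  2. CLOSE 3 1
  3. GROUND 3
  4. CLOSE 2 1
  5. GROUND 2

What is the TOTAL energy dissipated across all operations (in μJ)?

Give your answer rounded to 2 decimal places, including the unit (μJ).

Answer: 80.44 μJ

Derivation:
Initial: C1(2μF, Q=7μC, V=3.50V), C2(1μF, Q=2μC, V=2.00V), C3(2μF, Q=19μC, V=9.50V), C4(2μF, Q=9μC, V=4.50V), C5(4μF, Q=9μC, V=2.25V)
Op 1: CLOSE 2-4: Q_total=11.00, C_total=3.00, V=3.67; Q2=3.67, Q4=7.33; dissipated=2.083
Op 2: CLOSE 3-1: Q_total=26.00, C_total=4.00, V=6.50; Q3=13.00, Q1=13.00; dissipated=18.000
Op 3: GROUND 3: Q3=0; energy lost=42.250
Op 4: CLOSE 2-1: Q_total=16.67, C_total=3.00, V=5.56; Q2=5.56, Q1=11.11; dissipated=2.676
Op 5: GROUND 2: Q2=0; energy lost=15.432
Total dissipated: 80.441 μJ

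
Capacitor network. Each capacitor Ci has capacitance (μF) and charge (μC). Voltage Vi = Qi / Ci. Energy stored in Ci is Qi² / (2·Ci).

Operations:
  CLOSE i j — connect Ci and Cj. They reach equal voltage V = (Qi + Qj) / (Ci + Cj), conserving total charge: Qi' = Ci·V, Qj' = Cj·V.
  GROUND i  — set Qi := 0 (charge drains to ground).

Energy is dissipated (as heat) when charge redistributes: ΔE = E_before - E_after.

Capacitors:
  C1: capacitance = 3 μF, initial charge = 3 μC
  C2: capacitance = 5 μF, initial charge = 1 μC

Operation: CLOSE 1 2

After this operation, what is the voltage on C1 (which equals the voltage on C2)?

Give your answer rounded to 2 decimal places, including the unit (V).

Initial: C1(3μF, Q=3μC, V=1.00V), C2(5μF, Q=1μC, V=0.20V)
Op 1: CLOSE 1-2: Q_total=4.00, C_total=8.00, V=0.50; Q1=1.50, Q2=2.50; dissipated=0.600

Answer: 0.50 V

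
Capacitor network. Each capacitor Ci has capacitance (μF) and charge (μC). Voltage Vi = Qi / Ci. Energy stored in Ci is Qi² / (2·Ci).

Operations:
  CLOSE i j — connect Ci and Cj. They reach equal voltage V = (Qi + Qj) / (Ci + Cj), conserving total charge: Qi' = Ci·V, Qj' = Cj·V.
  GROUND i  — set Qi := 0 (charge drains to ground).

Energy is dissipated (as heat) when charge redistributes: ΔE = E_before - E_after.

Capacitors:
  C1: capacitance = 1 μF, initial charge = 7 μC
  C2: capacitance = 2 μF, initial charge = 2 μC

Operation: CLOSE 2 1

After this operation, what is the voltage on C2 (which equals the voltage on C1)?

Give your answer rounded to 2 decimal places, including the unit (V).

Answer: 3.00 V

Derivation:
Initial: C1(1μF, Q=7μC, V=7.00V), C2(2μF, Q=2μC, V=1.00V)
Op 1: CLOSE 2-1: Q_total=9.00, C_total=3.00, V=3.00; Q2=6.00, Q1=3.00; dissipated=12.000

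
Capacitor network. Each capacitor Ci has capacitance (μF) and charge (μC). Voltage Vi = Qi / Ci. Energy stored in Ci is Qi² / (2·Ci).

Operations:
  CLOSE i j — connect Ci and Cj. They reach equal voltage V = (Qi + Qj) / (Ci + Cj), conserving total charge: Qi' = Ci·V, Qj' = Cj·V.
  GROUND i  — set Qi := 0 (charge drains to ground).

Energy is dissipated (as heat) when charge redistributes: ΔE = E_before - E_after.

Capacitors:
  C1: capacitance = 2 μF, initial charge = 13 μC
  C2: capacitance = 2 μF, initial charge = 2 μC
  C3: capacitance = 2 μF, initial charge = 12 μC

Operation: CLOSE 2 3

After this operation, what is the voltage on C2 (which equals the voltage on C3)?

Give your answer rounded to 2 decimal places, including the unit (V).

Initial: C1(2μF, Q=13μC, V=6.50V), C2(2μF, Q=2μC, V=1.00V), C3(2μF, Q=12μC, V=6.00V)
Op 1: CLOSE 2-3: Q_total=14.00, C_total=4.00, V=3.50; Q2=7.00, Q3=7.00; dissipated=12.500

Answer: 3.50 V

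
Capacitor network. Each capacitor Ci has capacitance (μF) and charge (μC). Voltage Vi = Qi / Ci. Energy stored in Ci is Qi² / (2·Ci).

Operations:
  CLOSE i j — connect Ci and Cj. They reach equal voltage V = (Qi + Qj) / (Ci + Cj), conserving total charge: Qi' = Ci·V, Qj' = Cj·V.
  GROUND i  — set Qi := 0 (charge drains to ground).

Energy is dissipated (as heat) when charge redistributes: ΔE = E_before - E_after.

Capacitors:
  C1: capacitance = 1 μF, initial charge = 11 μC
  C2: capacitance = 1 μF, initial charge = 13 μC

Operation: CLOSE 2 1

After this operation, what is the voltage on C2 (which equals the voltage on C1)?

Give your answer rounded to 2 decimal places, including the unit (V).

Initial: C1(1μF, Q=11μC, V=11.00V), C2(1μF, Q=13μC, V=13.00V)
Op 1: CLOSE 2-1: Q_total=24.00, C_total=2.00, V=12.00; Q2=12.00, Q1=12.00; dissipated=1.000

Answer: 12.00 V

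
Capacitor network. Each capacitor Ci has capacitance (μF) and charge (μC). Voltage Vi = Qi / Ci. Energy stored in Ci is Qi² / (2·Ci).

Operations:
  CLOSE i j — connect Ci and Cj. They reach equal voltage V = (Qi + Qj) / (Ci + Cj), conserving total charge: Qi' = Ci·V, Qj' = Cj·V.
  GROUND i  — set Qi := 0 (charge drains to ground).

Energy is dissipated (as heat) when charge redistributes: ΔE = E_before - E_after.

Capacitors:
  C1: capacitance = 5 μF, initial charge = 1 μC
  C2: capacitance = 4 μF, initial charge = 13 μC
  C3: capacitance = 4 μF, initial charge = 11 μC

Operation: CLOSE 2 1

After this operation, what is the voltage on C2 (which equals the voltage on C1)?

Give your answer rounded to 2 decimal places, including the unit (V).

Answer: 1.56 V

Derivation:
Initial: C1(5μF, Q=1μC, V=0.20V), C2(4μF, Q=13μC, V=3.25V), C3(4μF, Q=11μC, V=2.75V)
Op 1: CLOSE 2-1: Q_total=14.00, C_total=9.00, V=1.56; Q2=6.22, Q1=7.78; dissipated=10.336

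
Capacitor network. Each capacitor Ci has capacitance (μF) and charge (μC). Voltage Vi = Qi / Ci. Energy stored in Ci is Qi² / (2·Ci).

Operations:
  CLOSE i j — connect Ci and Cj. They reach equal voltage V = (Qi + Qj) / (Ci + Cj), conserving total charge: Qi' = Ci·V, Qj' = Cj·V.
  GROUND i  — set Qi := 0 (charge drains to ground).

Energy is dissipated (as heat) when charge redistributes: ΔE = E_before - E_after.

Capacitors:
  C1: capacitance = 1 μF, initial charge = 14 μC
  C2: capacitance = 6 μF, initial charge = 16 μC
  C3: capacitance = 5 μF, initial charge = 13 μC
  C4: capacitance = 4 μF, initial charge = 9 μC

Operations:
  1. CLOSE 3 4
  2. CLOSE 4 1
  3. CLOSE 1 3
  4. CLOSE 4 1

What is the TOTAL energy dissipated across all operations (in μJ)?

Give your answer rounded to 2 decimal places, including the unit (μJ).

Initial: C1(1μF, Q=14μC, V=14.00V), C2(6μF, Q=16μC, V=2.67V), C3(5μF, Q=13μC, V=2.60V), C4(4μF, Q=9μC, V=2.25V)
Op 1: CLOSE 3-4: Q_total=22.00, C_total=9.00, V=2.44; Q3=12.22, Q4=9.78; dissipated=0.136
Op 2: CLOSE 4-1: Q_total=23.78, C_total=5.00, V=4.76; Q4=19.02, Q1=4.76; dissipated=53.412
Op 3: CLOSE 1-3: Q_total=16.98, C_total=6.00, V=2.83; Q1=2.83, Q3=14.15; dissipated=2.226
Op 4: CLOSE 4-1: Q_total=21.85, C_total=5.00, V=4.37; Q4=17.48, Q1=4.37; dissipated=1.484
Total dissipated: 57.258 μJ

Answer: 57.26 μJ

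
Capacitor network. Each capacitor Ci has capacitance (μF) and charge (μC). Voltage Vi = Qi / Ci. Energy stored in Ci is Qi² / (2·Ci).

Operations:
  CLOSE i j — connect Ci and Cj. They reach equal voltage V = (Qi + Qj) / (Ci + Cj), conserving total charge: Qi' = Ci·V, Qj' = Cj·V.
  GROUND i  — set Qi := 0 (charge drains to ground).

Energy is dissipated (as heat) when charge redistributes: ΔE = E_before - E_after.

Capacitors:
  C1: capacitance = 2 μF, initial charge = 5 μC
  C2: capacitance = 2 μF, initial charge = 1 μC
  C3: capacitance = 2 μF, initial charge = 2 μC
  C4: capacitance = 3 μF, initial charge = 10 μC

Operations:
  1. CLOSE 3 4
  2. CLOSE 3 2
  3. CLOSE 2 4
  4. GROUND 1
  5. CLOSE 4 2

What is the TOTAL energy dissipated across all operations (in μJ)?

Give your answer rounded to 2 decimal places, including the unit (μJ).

Initial: C1(2μF, Q=5μC, V=2.50V), C2(2μF, Q=1μC, V=0.50V), C3(2μF, Q=2μC, V=1.00V), C4(3μF, Q=10μC, V=3.33V)
Op 1: CLOSE 3-4: Q_total=12.00, C_total=5.00, V=2.40; Q3=4.80, Q4=7.20; dissipated=3.267
Op 2: CLOSE 3-2: Q_total=5.80, C_total=4.00, V=1.45; Q3=2.90, Q2=2.90; dissipated=1.805
Op 3: CLOSE 2-4: Q_total=10.10, C_total=5.00, V=2.02; Q2=4.04, Q4=6.06; dissipated=0.541
Op 4: GROUND 1: Q1=0; energy lost=6.250
Op 5: CLOSE 4-2: Q_total=10.10, C_total=5.00, V=2.02; Q4=6.06, Q2=4.04; dissipated=0.000
Total dissipated: 11.863 μJ

Answer: 11.86 μJ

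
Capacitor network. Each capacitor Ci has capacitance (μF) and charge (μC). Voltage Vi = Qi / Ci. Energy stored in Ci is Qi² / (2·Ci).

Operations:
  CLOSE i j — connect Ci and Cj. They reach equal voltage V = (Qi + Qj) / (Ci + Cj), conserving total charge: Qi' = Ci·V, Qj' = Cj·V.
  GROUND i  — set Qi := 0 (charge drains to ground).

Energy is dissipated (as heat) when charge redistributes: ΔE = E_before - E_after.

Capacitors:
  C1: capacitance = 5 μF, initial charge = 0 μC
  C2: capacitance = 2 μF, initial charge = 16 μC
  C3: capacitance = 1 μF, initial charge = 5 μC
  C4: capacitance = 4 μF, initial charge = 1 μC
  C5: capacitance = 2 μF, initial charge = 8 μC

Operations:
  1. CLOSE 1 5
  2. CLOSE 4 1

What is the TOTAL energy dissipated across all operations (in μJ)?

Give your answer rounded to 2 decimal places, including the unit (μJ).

Answer: 12.31 μJ

Derivation:
Initial: C1(5μF, Q=0μC, V=0.00V), C2(2μF, Q=16μC, V=8.00V), C3(1μF, Q=5μC, V=5.00V), C4(4μF, Q=1μC, V=0.25V), C5(2μF, Q=8μC, V=4.00V)
Op 1: CLOSE 1-5: Q_total=8.00, C_total=7.00, V=1.14; Q1=5.71, Q5=2.29; dissipated=11.429
Op 2: CLOSE 4-1: Q_total=6.71, C_total=9.00, V=0.75; Q4=2.98, Q1=3.73; dissipated=0.886
Total dissipated: 12.314 μJ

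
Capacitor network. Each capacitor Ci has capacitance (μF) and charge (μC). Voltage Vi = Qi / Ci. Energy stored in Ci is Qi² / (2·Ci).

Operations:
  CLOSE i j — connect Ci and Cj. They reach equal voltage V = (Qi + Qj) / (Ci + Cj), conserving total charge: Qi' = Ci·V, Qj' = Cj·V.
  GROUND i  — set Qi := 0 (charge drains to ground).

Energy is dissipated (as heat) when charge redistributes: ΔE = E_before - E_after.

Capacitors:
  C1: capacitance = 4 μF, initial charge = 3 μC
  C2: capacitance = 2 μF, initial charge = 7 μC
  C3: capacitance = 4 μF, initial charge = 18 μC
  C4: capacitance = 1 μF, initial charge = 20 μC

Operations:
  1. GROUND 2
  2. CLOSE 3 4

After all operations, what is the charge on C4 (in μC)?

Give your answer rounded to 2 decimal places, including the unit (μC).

Initial: C1(4μF, Q=3μC, V=0.75V), C2(2μF, Q=7μC, V=3.50V), C3(4μF, Q=18μC, V=4.50V), C4(1μF, Q=20μC, V=20.00V)
Op 1: GROUND 2: Q2=0; energy lost=12.250
Op 2: CLOSE 3-4: Q_total=38.00, C_total=5.00, V=7.60; Q3=30.40, Q4=7.60; dissipated=96.100
Final charges: Q1=3.00, Q2=0.00, Q3=30.40, Q4=7.60

Answer: 7.60 μC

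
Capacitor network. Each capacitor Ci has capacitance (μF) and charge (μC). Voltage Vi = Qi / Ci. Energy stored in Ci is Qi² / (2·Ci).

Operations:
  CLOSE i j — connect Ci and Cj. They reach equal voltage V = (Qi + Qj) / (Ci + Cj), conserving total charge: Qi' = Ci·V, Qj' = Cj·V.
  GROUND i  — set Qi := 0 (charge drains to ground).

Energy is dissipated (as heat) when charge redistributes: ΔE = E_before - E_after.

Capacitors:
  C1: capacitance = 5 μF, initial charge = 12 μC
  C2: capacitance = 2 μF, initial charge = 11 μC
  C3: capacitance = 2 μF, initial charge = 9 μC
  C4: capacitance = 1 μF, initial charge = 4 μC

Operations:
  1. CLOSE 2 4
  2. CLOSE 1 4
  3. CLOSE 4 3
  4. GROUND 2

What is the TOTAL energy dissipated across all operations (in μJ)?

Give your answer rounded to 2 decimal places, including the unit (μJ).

Answer: 29.49 μJ

Derivation:
Initial: C1(5μF, Q=12μC, V=2.40V), C2(2μF, Q=11μC, V=5.50V), C3(2μF, Q=9μC, V=4.50V), C4(1μF, Q=4μC, V=4.00V)
Op 1: CLOSE 2-4: Q_total=15.00, C_total=3.00, V=5.00; Q2=10.00, Q4=5.00; dissipated=0.750
Op 2: CLOSE 1-4: Q_total=17.00, C_total=6.00, V=2.83; Q1=14.17, Q4=2.83; dissipated=2.817
Op 3: CLOSE 4-3: Q_total=11.83, C_total=3.00, V=3.94; Q4=3.94, Q3=7.89; dissipated=0.926
Op 4: GROUND 2: Q2=0; energy lost=25.000
Total dissipated: 29.493 μJ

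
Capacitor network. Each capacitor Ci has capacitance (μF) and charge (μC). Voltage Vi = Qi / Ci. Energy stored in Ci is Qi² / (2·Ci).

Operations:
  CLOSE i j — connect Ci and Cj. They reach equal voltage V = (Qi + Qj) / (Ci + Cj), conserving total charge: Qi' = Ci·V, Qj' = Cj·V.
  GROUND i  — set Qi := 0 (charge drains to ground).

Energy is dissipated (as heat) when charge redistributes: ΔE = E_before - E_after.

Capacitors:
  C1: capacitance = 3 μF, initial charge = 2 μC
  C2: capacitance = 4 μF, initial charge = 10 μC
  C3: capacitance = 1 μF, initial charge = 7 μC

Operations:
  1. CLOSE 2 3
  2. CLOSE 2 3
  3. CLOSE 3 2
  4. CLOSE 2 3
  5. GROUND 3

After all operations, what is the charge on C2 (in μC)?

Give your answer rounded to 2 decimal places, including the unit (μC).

Initial: C1(3μF, Q=2μC, V=0.67V), C2(4μF, Q=10μC, V=2.50V), C3(1μF, Q=7μC, V=7.00V)
Op 1: CLOSE 2-3: Q_total=17.00, C_total=5.00, V=3.40; Q2=13.60, Q3=3.40; dissipated=8.100
Op 2: CLOSE 2-3: Q_total=17.00, C_total=5.00, V=3.40; Q2=13.60, Q3=3.40; dissipated=0.000
Op 3: CLOSE 3-2: Q_total=17.00, C_total=5.00, V=3.40; Q3=3.40, Q2=13.60; dissipated=0.000
Op 4: CLOSE 2-3: Q_total=17.00, C_total=5.00, V=3.40; Q2=13.60, Q3=3.40; dissipated=0.000
Op 5: GROUND 3: Q3=0; energy lost=5.780
Final charges: Q1=2.00, Q2=13.60, Q3=0.00

Answer: 13.60 μC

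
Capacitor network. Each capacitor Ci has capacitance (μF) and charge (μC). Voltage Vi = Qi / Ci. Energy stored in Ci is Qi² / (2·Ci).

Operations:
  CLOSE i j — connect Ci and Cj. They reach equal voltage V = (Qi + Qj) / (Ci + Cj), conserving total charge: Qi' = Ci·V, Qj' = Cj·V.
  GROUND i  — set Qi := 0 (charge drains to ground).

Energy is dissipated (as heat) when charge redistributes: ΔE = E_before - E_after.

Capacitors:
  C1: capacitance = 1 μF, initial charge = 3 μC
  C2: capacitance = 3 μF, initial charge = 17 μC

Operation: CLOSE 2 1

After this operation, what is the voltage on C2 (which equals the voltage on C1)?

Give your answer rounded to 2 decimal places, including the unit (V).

Initial: C1(1μF, Q=3μC, V=3.00V), C2(3μF, Q=17μC, V=5.67V)
Op 1: CLOSE 2-1: Q_total=20.00, C_total=4.00, V=5.00; Q2=15.00, Q1=5.00; dissipated=2.667

Answer: 5.00 V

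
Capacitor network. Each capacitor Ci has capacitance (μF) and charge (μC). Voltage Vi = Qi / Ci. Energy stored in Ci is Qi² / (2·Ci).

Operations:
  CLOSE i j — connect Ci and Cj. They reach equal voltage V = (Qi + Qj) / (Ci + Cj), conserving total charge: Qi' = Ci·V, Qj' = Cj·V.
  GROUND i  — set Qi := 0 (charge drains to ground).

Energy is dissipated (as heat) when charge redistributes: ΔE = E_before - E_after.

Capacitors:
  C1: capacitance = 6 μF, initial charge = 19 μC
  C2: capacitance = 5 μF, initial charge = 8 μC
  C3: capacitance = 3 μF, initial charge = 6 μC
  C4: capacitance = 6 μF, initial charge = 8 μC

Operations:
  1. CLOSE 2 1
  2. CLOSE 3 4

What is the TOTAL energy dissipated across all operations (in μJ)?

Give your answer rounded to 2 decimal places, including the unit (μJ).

Initial: C1(6μF, Q=19μC, V=3.17V), C2(5μF, Q=8μC, V=1.60V), C3(3μF, Q=6μC, V=2.00V), C4(6μF, Q=8μC, V=1.33V)
Op 1: CLOSE 2-1: Q_total=27.00, C_total=11.00, V=2.45; Q2=12.27, Q1=14.73; dissipated=3.347
Op 2: CLOSE 3-4: Q_total=14.00, C_total=9.00, V=1.56; Q3=4.67, Q4=9.33; dissipated=0.444
Total dissipated: 3.791 μJ

Answer: 3.79 μJ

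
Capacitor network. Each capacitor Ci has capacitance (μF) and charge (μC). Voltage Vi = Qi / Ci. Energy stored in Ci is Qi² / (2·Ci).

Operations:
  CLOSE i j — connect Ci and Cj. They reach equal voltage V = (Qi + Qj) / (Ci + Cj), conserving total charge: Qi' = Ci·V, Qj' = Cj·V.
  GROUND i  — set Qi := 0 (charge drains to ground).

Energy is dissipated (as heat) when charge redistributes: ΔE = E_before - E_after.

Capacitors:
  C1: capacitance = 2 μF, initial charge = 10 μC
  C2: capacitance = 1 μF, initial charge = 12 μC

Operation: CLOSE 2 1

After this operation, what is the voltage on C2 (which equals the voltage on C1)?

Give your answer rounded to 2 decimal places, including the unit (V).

Initial: C1(2μF, Q=10μC, V=5.00V), C2(1μF, Q=12μC, V=12.00V)
Op 1: CLOSE 2-1: Q_total=22.00, C_total=3.00, V=7.33; Q2=7.33, Q1=14.67; dissipated=16.333

Answer: 7.33 V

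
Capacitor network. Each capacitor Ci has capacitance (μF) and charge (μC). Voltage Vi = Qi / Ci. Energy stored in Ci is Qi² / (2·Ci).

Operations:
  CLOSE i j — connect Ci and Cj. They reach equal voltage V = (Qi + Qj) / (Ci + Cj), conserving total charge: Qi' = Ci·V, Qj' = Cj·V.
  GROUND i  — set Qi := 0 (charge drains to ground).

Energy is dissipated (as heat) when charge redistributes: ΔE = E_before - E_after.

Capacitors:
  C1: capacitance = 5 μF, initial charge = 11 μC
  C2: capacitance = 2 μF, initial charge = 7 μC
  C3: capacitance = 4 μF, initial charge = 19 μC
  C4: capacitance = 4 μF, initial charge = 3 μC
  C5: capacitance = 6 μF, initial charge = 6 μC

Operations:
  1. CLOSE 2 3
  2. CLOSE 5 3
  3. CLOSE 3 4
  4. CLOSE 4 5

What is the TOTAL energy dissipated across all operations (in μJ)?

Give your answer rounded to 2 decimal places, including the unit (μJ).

Answer: 17.63 μJ

Derivation:
Initial: C1(5μF, Q=11μC, V=2.20V), C2(2μF, Q=7μC, V=3.50V), C3(4μF, Q=19μC, V=4.75V), C4(4μF, Q=3μC, V=0.75V), C5(6μF, Q=6μC, V=1.00V)
Op 1: CLOSE 2-3: Q_total=26.00, C_total=6.00, V=4.33; Q2=8.67, Q3=17.33; dissipated=1.042
Op 2: CLOSE 5-3: Q_total=23.33, C_total=10.00, V=2.33; Q5=14.00, Q3=9.33; dissipated=13.333
Op 3: CLOSE 3-4: Q_total=12.33, C_total=8.00, V=1.54; Q3=6.17, Q4=6.17; dissipated=2.507
Op 4: CLOSE 4-5: Q_total=20.17, C_total=10.00, V=2.02; Q4=8.07, Q5=12.10; dissipated=0.752
Total dissipated: 17.634 μJ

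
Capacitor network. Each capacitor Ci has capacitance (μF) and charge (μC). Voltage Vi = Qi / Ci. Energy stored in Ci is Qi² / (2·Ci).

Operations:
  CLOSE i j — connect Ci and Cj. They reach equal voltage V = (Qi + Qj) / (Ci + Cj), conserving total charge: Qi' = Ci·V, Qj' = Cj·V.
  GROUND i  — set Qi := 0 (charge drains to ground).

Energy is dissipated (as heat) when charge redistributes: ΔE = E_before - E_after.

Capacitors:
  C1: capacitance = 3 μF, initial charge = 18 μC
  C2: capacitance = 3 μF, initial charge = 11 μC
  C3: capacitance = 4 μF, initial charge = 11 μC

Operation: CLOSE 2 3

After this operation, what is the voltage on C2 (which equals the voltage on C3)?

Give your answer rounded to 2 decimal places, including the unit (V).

Answer: 3.14 V

Derivation:
Initial: C1(3μF, Q=18μC, V=6.00V), C2(3μF, Q=11μC, V=3.67V), C3(4μF, Q=11μC, V=2.75V)
Op 1: CLOSE 2-3: Q_total=22.00, C_total=7.00, V=3.14; Q2=9.43, Q3=12.57; dissipated=0.720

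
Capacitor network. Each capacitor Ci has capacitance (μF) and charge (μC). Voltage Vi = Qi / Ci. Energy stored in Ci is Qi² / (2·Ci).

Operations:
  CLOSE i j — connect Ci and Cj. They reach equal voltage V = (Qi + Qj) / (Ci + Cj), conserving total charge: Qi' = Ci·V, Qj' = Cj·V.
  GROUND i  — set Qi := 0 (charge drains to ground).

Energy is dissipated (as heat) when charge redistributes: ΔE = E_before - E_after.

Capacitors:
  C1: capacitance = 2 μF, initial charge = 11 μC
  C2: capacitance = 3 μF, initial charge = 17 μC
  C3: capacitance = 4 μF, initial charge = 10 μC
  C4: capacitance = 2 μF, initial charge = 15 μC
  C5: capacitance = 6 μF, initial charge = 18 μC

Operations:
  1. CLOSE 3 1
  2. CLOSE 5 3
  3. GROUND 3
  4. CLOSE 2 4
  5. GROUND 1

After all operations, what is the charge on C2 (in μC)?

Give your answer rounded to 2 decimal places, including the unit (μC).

Initial: C1(2μF, Q=11μC, V=5.50V), C2(3μF, Q=17μC, V=5.67V), C3(4μF, Q=10μC, V=2.50V), C4(2μF, Q=15μC, V=7.50V), C5(6μF, Q=18μC, V=3.00V)
Op 1: CLOSE 3-1: Q_total=21.00, C_total=6.00, V=3.50; Q3=14.00, Q1=7.00; dissipated=6.000
Op 2: CLOSE 5-3: Q_total=32.00, C_total=10.00, V=3.20; Q5=19.20, Q3=12.80; dissipated=0.300
Op 3: GROUND 3: Q3=0; energy lost=20.480
Op 4: CLOSE 2-4: Q_total=32.00, C_total=5.00, V=6.40; Q2=19.20, Q4=12.80; dissipated=2.017
Op 5: GROUND 1: Q1=0; energy lost=12.250
Final charges: Q1=0.00, Q2=19.20, Q3=0.00, Q4=12.80, Q5=19.20

Answer: 19.20 μC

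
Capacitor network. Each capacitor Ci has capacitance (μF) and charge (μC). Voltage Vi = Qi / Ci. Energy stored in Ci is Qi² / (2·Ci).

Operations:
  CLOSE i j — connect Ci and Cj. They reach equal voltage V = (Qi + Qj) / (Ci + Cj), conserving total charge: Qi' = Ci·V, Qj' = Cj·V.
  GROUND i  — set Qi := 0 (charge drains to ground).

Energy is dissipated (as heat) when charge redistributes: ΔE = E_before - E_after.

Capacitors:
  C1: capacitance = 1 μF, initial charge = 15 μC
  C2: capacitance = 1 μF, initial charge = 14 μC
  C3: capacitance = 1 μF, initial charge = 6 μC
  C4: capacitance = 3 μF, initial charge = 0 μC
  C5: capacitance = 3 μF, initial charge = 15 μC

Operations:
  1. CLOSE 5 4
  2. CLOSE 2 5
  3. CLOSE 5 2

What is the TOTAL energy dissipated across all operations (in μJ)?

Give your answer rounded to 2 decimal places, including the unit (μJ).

Initial: C1(1μF, Q=15μC, V=15.00V), C2(1μF, Q=14μC, V=14.00V), C3(1μF, Q=6μC, V=6.00V), C4(3μF, Q=0μC, V=0.00V), C5(3μF, Q=15μC, V=5.00V)
Op 1: CLOSE 5-4: Q_total=15.00, C_total=6.00, V=2.50; Q5=7.50, Q4=7.50; dissipated=18.750
Op 2: CLOSE 2-5: Q_total=21.50, C_total=4.00, V=5.38; Q2=5.38, Q5=16.12; dissipated=49.594
Op 3: CLOSE 5-2: Q_total=21.50, C_total=4.00, V=5.38; Q5=16.12, Q2=5.38; dissipated=0.000
Total dissipated: 68.344 μJ

Answer: 68.34 μJ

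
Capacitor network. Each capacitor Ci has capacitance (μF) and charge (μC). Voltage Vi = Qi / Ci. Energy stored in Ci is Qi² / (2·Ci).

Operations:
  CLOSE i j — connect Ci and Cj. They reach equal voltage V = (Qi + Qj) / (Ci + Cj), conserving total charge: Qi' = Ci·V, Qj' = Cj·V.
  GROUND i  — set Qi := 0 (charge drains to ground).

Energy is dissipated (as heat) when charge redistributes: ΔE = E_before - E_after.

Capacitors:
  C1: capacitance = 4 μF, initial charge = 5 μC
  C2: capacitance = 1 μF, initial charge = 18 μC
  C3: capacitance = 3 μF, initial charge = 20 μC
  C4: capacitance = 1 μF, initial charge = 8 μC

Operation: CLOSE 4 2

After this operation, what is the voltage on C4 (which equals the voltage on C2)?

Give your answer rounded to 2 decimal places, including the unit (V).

Initial: C1(4μF, Q=5μC, V=1.25V), C2(1μF, Q=18μC, V=18.00V), C3(3μF, Q=20μC, V=6.67V), C4(1μF, Q=8μC, V=8.00V)
Op 1: CLOSE 4-2: Q_total=26.00, C_total=2.00, V=13.00; Q4=13.00, Q2=13.00; dissipated=25.000

Answer: 13.00 V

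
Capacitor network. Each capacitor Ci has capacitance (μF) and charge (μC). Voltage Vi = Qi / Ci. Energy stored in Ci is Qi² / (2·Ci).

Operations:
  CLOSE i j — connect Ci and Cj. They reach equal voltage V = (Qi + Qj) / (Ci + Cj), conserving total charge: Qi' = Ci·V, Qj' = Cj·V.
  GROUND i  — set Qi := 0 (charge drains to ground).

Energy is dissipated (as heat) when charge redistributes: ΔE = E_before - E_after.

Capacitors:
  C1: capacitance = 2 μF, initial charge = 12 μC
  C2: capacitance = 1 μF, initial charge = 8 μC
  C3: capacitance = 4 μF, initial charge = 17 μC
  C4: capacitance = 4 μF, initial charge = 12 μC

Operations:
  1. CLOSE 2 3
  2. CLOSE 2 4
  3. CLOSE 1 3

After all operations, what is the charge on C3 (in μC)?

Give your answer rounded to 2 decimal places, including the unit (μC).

Answer: 21.33 μC

Derivation:
Initial: C1(2μF, Q=12μC, V=6.00V), C2(1μF, Q=8μC, V=8.00V), C3(4μF, Q=17μC, V=4.25V), C4(4μF, Q=12μC, V=3.00V)
Op 1: CLOSE 2-3: Q_total=25.00, C_total=5.00, V=5.00; Q2=5.00, Q3=20.00; dissipated=5.625
Op 2: CLOSE 2-4: Q_total=17.00, C_total=5.00, V=3.40; Q2=3.40, Q4=13.60; dissipated=1.600
Op 3: CLOSE 1-3: Q_total=32.00, C_total=6.00, V=5.33; Q1=10.67, Q3=21.33; dissipated=0.667
Final charges: Q1=10.67, Q2=3.40, Q3=21.33, Q4=13.60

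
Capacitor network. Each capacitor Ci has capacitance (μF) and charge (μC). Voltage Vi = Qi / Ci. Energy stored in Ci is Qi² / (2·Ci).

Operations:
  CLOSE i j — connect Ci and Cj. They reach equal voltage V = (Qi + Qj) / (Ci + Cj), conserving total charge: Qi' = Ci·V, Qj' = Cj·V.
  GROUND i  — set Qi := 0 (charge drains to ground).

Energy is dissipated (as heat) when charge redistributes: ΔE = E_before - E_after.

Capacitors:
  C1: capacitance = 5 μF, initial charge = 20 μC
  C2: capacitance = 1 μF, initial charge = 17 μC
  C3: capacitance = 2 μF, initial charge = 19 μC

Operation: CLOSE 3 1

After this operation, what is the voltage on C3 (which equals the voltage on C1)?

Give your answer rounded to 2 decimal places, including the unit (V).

Initial: C1(5μF, Q=20μC, V=4.00V), C2(1μF, Q=17μC, V=17.00V), C3(2μF, Q=19μC, V=9.50V)
Op 1: CLOSE 3-1: Q_total=39.00, C_total=7.00, V=5.57; Q3=11.14, Q1=27.86; dissipated=21.607

Answer: 5.57 V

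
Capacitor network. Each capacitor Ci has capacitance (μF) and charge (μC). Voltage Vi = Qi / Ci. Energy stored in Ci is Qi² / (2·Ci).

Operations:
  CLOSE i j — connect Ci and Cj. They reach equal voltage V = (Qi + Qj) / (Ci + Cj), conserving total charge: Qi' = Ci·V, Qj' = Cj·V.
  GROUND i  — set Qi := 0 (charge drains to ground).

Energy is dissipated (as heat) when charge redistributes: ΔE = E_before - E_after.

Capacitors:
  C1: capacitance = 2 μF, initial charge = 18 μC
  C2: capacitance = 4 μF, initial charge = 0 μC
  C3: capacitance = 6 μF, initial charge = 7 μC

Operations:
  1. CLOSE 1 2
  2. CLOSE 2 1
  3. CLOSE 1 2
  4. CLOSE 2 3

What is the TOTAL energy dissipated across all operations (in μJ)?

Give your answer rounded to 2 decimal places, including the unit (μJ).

Initial: C1(2μF, Q=18μC, V=9.00V), C2(4μF, Q=0μC, V=0.00V), C3(6μF, Q=7μC, V=1.17V)
Op 1: CLOSE 1-2: Q_total=18.00, C_total=6.00, V=3.00; Q1=6.00, Q2=12.00; dissipated=54.000
Op 2: CLOSE 2-1: Q_total=18.00, C_total=6.00, V=3.00; Q2=12.00, Q1=6.00; dissipated=0.000
Op 3: CLOSE 1-2: Q_total=18.00, C_total=6.00, V=3.00; Q1=6.00, Q2=12.00; dissipated=0.000
Op 4: CLOSE 2-3: Q_total=19.00, C_total=10.00, V=1.90; Q2=7.60, Q3=11.40; dissipated=4.033
Total dissipated: 58.033 μJ

Answer: 58.03 μJ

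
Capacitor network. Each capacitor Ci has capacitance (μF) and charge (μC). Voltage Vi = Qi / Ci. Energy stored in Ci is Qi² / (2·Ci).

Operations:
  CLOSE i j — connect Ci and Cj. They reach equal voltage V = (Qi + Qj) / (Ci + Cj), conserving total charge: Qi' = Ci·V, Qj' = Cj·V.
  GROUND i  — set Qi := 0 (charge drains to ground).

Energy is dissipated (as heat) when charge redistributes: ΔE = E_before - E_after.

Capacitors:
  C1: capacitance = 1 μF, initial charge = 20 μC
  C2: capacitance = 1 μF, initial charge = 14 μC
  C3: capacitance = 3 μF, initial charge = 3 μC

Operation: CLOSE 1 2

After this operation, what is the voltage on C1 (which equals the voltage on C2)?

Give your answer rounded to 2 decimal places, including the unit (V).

Answer: 17.00 V

Derivation:
Initial: C1(1μF, Q=20μC, V=20.00V), C2(1μF, Q=14μC, V=14.00V), C3(3μF, Q=3μC, V=1.00V)
Op 1: CLOSE 1-2: Q_total=34.00, C_total=2.00, V=17.00; Q1=17.00, Q2=17.00; dissipated=9.000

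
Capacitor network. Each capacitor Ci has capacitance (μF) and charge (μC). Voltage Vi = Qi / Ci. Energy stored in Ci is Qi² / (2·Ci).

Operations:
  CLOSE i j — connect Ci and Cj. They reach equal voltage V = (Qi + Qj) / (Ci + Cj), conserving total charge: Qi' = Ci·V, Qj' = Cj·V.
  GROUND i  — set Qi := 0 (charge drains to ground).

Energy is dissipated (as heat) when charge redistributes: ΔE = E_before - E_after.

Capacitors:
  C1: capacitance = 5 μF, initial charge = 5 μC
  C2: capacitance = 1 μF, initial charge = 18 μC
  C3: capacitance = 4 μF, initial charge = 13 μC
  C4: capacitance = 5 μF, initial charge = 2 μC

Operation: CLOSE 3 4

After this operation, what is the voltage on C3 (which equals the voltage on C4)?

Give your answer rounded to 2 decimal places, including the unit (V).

Answer: 1.67 V

Derivation:
Initial: C1(5μF, Q=5μC, V=1.00V), C2(1μF, Q=18μC, V=18.00V), C3(4μF, Q=13μC, V=3.25V), C4(5μF, Q=2μC, V=0.40V)
Op 1: CLOSE 3-4: Q_total=15.00, C_total=9.00, V=1.67; Q3=6.67, Q4=8.33; dissipated=9.025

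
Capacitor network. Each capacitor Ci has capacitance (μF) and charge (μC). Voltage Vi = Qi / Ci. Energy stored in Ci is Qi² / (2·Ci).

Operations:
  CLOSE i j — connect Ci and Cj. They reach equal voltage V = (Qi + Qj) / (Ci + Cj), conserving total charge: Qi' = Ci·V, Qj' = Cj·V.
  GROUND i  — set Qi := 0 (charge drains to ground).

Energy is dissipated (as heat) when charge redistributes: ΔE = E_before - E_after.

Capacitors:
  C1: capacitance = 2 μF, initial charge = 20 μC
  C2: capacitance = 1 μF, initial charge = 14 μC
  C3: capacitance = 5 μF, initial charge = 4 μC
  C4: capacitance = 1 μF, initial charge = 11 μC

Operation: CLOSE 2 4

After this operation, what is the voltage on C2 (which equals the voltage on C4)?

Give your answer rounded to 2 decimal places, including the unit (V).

Initial: C1(2μF, Q=20μC, V=10.00V), C2(1μF, Q=14μC, V=14.00V), C3(5μF, Q=4μC, V=0.80V), C4(1μF, Q=11μC, V=11.00V)
Op 1: CLOSE 2-4: Q_total=25.00, C_total=2.00, V=12.50; Q2=12.50, Q4=12.50; dissipated=2.250

Answer: 12.50 V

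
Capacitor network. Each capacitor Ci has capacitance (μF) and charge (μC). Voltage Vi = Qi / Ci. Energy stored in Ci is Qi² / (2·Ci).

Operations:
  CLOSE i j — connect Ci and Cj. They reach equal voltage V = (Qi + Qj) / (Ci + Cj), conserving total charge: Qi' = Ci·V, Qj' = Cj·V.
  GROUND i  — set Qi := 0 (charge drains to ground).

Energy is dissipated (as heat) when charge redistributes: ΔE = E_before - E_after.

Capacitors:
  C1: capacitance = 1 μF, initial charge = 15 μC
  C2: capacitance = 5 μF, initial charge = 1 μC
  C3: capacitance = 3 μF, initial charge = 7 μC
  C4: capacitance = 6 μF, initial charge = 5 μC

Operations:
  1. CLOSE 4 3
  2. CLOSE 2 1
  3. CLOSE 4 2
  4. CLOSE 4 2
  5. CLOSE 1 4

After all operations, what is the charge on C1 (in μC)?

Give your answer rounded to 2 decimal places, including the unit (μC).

Answer: 2.04 μC

Derivation:
Initial: C1(1μF, Q=15μC, V=15.00V), C2(5μF, Q=1μC, V=0.20V), C3(3μF, Q=7μC, V=2.33V), C4(6μF, Q=5μC, V=0.83V)
Op 1: CLOSE 4-3: Q_total=12.00, C_total=9.00, V=1.33; Q4=8.00, Q3=4.00; dissipated=2.250
Op 2: CLOSE 2-1: Q_total=16.00, C_total=6.00, V=2.67; Q2=13.33, Q1=2.67; dissipated=91.267
Op 3: CLOSE 4-2: Q_total=21.33, C_total=11.00, V=1.94; Q4=11.64, Q2=9.70; dissipated=2.424
Op 4: CLOSE 4-2: Q_total=21.33, C_total=11.00, V=1.94; Q4=11.64, Q2=9.70; dissipated=0.000
Op 5: CLOSE 1-4: Q_total=14.30, C_total=7.00, V=2.04; Q1=2.04, Q4=12.26; dissipated=0.227
Final charges: Q1=2.04, Q2=9.70, Q3=4.00, Q4=12.26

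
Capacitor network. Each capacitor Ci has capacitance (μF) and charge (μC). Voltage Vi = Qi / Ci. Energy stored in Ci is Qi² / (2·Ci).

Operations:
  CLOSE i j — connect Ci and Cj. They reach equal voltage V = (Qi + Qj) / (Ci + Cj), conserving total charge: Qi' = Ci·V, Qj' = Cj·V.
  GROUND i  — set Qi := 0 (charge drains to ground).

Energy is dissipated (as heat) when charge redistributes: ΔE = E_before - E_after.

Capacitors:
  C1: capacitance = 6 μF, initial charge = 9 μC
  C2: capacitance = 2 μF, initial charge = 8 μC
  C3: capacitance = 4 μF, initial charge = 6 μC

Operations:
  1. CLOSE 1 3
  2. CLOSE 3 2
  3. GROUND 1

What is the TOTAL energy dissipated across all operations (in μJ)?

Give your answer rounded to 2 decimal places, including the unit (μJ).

Initial: C1(6μF, Q=9μC, V=1.50V), C2(2μF, Q=8μC, V=4.00V), C3(4μF, Q=6μC, V=1.50V)
Op 1: CLOSE 1-3: Q_total=15.00, C_total=10.00, V=1.50; Q1=9.00, Q3=6.00; dissipated=0.000
Op 2: CLOSE 3-2: Q_total=14.00, C_total=6.00, V=2.33; Q3=9.33, Q2=4.67; dissipated=4.167
Op 3: GROUND 1: Q1=0; energy lost=6.750
Total dissipated: 10.917 μJ

Answer: 10.92 μJ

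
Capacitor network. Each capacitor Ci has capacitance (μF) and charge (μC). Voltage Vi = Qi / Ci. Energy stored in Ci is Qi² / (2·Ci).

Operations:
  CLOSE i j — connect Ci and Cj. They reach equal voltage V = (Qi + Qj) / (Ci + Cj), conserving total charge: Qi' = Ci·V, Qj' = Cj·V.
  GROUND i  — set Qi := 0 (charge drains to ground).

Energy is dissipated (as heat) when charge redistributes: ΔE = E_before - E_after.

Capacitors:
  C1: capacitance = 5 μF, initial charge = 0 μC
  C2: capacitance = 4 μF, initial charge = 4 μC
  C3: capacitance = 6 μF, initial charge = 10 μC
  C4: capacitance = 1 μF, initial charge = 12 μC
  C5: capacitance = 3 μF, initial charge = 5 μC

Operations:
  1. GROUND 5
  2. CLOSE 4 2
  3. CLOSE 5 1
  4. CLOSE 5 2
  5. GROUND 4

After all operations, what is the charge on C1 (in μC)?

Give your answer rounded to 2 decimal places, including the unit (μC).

Answer: 0.00 μC

Derivation:
Initial: C1(5μF, Q=0μC, V=0.00V), C2(4μF, Q=4μC, V=1.00V), C3(6μF, Q=10μC, V=1.67V), C4(1μF, Q=12μC, V=12.00V), C5(3μF, Q=5μC, V=1.67V)
Op 1: GROUND 5: Q5=0; energy lost=4.167
Op 2: CLOSE 4-2: Q_total=16.00, C_total=5.00, V=3.20; Q4=3.20, Q2=12.80; dissipated=48.400
Op 3: CLOSE 5-1: Q_total=0.00, C_total=8.00, V=0.00; Q5=0.00, Q1=0.00; dissipated=0.000
Op 4: CLOSE 5-2: Q_total=12.80, C_total=7.00, V=1.83; Q5=5.49, Q2=7.31; dissipated=8.777
Op 5: GROUND 4: Q4=0; energy lost=5.120
Final charges: Q1=0.00, Q2=7.31, Q3=10.00, Q4=0.00, Q5=5.49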